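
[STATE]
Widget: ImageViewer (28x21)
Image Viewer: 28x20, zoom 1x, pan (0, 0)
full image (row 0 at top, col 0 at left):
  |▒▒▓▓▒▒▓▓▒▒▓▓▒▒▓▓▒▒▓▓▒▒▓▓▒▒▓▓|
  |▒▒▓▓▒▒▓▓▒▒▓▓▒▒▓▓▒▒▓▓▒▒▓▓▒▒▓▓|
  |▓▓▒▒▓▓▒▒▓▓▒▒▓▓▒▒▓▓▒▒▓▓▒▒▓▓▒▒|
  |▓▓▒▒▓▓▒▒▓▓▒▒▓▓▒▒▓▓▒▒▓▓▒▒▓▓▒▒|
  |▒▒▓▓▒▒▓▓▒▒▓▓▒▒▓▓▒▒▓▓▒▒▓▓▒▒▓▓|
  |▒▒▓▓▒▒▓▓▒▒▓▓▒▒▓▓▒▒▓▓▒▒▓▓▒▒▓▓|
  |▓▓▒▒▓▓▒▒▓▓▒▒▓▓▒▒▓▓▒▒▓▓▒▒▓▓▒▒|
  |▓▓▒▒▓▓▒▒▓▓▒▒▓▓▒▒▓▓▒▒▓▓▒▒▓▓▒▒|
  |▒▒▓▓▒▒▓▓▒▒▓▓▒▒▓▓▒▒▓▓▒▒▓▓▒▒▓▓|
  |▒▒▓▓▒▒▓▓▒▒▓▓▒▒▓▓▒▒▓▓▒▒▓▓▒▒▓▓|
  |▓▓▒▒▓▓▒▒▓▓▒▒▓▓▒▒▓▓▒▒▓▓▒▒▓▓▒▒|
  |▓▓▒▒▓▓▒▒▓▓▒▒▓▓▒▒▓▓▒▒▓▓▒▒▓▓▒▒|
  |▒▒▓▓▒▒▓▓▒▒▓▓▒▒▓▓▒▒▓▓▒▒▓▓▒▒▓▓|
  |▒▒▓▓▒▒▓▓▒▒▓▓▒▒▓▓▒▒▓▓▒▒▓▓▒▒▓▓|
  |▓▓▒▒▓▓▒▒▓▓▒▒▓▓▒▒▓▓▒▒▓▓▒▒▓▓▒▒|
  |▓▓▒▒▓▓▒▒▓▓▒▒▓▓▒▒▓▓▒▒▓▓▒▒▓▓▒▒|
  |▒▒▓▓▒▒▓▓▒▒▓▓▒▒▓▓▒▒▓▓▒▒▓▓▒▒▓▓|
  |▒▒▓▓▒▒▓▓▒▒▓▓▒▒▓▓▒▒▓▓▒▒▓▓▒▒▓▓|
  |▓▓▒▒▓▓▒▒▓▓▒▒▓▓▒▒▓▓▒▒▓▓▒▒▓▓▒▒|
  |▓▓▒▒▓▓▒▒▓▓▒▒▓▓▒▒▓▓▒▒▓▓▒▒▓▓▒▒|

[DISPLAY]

▒▒▓▓▒▒▓▓▒▒▓▓▒▒▓▓▒▒▓▓▒▒▓▓▒▒▓▓
▒▒▓▓▒▒▓▓▒▒▓▓▒▒▓▓▒▒▓▓▒▒▓▓▒▒▓▓
▓▓▒▒▓▓▒▒▓▓▒▒▓▓▒▒▓▓▒▒▓▓▒▒▓▓▒▒
▓▓▒▒▓▓▒▒▓▓▒▒▓▓▒▒▓▓▒▒▓▓▒▒▓▓▒▒
▒▒▓▓▒▒▓▓▒▒▓▓▒▒▓▓▒▒▓▓▒▒▓▓▒▒▓▓
▒▒▓▓▒▒▓▓▒▒▓▓▒▒▓▓▒▒▓▓▒▒▓▓▒▒▓▓
▓▓▒▒▓▓▒▒▓▓▒▒▓▓▒▒▓▓▒▒▓▓▒▒▓▓▒▒
▓▓▒▒▓▓▒▒▓▓▒▒▓▓▒▒▓▓▒▒▓▓▒▒▓▓▒▒
▒▒▓▓▒▒▓▓▒▒▓▓▒▒▓▓▒▒▓▓▒▒▓▓▒▒▓▓
▒▒▓▓▒▒▓▓▒▒▓▓▒▒▓▓▒▒▓▓▒▒▓▓▒▒▓▓
▓▓▒▒▓▓▒▒▓▓▒▒▓▓▒▒▓▓▒▒▓▓▒▒▓▓▒▒
▓▓▒▒▓▓▒▒▓▓▒▒▓▓▒▒▓▓▒▒▓▓▒▒▓▓▒▒
▒▒▓▓▒▒▓▓▒▒▓▓▒▒▓▓▒▒▓▓▒▒▓▓▒▒▓▓
▒▒▓▓▒▒▓▓▒▒▓▓▒▒▓▓▒▒▓▓▒▒▓▓▒▒▓▓
▓▓▒▒▓▓▒▒▓▓▒▒▓▓▒▒▓▓▒▒▓▓▒▒▓▓▒▒
▓▓▒▒▓▓▒▒▓▓▒▒▓▓▒▒▓▓▒▒▓▓▒▒▓▓▒▒
▒▒▓▓▒▒▓▓▒▒▓▓▒▒▓▓▒▒▓▓▒▒▓▓▒▒▓▓
▒▒▓▓▒▒▓▓▒▒▓▓▒▒▓▓▒▒▓▓▒▒▓▓▒▒▓▓
▓▓▒▒▓▓▒▒▓▓▒▒▓▓▒▒▓▓▒▒▓▓▒▒▓▓▒▒
▓▓▒▒▓▓▒▒▓▓▒▒▓▓▒▒▓▓▒▒▓▓▒▒▓▓▒▒
                            


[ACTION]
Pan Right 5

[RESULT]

▒▓▓▒▒▓▓▒▒▓▓▒▒▓▓▒▒▓▓▒▒▓▓     
▒▓▓▒▒▓▓▒▒▓▓▒▒▓▓▒▒▓▓▒▒▓▓     
▓▒▒▓▓▒▒▓▓▒▒▓▓▒▒▓▓▒▒▓▓▒▒     
▓▒▒▓▓▒▒▓▓▒▒▓▓▒▒▓▓▒▒▓▓▒▒     
▒▓▓▒▒▓▓▒▒▓▓▒▒▓▓▒▒▓▓▒▒▓▓     
▒▓▓▒▒▓▓▒▒▓▓▒▒▓▓▒▒▓▓▒▒▓▓     
▓▒▒▓▓▒▒▓▓▒▒▓▓▒▒▓▓▒▒▓▓▒▒     
▓▒▒▓▓▒▒▓▓▒▒▓▓▒▒▓▓▒▒▓▓▒▒     
▒▓▓▒▒▓▓▒▒▓▓▒▒▓▓▒▒▓▓▒▒▓▓     
▒▓▓▒▒▓▓▒▒▓▓▒▒▓▓▒▒▓▓▒▒▓▓     
▓▒▒▓▓▒▒▓▓▒▒▓▓▒▒▓▓▒▒▓▓▒▒     
▓▒▒▓▓▒▒▓▓▒▒▓▓▒▒▓▓▒▒▓▓▒▒     
▒▓▓▒▒▓▓▒▒▓▓▒▒▓▓▒▒▓▓▒▒▓▓     
▒▓▓▒▒▓▓▒▒▓▓▒▒▓▓▒▒▓▓▒▒▓▓     
▓▒▒▓▓▒▒▓▓▒▒▓▓▒▒▓▓▒▒▓▓▒▒     
▓▒▒▓▓▒▒▓▓▒▒▓▓▒▒▓▓▒▒▓▓▒▒     
▒▓▓▒▒▓▓▒▒▓▓▒▒▓▓▒▒▓▓▒▒▓▓     
▒▓▓▒▒▓▓▒▒▓▓▒▒▓▓▒▒▓▓▒▒▓▓     
▓▒▒▓▓▒▒▓▓▒▒▓▓▒▒▓▓▒▒▓▓▒▒     
▓▒▒▓▓▒▒▓▓▒▒▓▓▒▒▓▓▒▒▓▓▒▒     
                            


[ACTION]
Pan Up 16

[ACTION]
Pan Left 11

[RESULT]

▒▒▓▓▒▒▓▓▒▒▓▓▒▒▓▓▒▒▓▓▒▒▓▓▒▒▓▓
▒▒▓▓▒▒▓▓▒▒▓▓▒▒▓▓▒▒▓▓▒▒▓▓▒▒▓▓
▓▓▒▒▓▓▒▒▓▓▒▒▓▓▒▒▓▓▒▒▓▓▒▒▓▓▒▒
▓▓▒▒▓▓▒▒▓▓▒▒▓▓▒▒▓▓▒▒▓▓▒▒▓▓▒▒
▒▒▓▓▒▒▓▓▒▒▓▓▒▒▓▓▒▒▓▓▒▒▓▓▒▒▓▓
▒▒▓▓▒▒▓▓▒▒▓▓▒▒▓▓▒▒▓▓▒▒▓▓▒▒▓▓
▓▓▒▒▓▓▒▒▓▓▒▒▓▓▒▒▓▓▒▒▓▓▒▒▓▓▒▒
▓▓▒▒▓▓▒▒▓▓▒▒▓▓▒▒▓▓▒▒▓▓▒▒▓▓▒▒
▒▒▓▓▒▒▓▓▒▒▓▓▒▒▓▓▒▒▓▓▒▒▓▓▒▒▓▓
▒▒▓▓▒▒▓▓▒▒▓▓▒▒▓▓▒▒▓▓▒▒▓▓▒▒▓▓
▓▓▒▒▓▓▒▒▓▓▒▒▓▓▒▒▓▓▒▒▓▓▒▒▓▓▒▒
▓▓▒▒▓▓▒▒▓▓▒▒▓▓▒▒▓▓▒▒▓▓▒▒▓▓▒▒
▒▒▓▓▒▒▓▓▒▒▓▓▒▒▓▓▒▒▓▓▒▒▓▓▒▒▓▓
▒▒▓▓▒▒▓▓▒▒▓▓▒▒▓▓▒▒▓▓▒▒▓▓▒▒▓▓
▓▓▒▒▓▓▒▒▓▓▒▒▓▓▒▒▓▓▒▒▓▓▒▒▓▓▒▒
▓▓▒▒▓▓▒▒▓▓▒▒▓▓▒▒▓▓▒▒▓▓▒▒▓▓▒▒
▒▒▓▓▒▒▓▓▒▒▓▓▒▒▓▓▒▒▓▓▒▒▓▓▒▒▓▓
▒▒▓▓▒▒▓▓▒▒▓▓▒▒▓▓▒▒▓▓▒▒▓▓▒▒▓▓
▓▓▒▒▓▓▒▒▓▓▒▒▓▓▒▒▓▓▒▒▓▓▒▒▓▓▒▒
▓▓▒▒▓▓▒▒▓▓▒▒▓▓▒▒▓▓▒▒▓▓▒▒▓▓▒▒
                            


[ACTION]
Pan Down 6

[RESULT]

▓▓▒▒▓▓▒▒▓▓▒▒▓▓▒▒▓▓▒▒▓▓▒▒▓▓▒▒
▓▓▒▒▓▓▒▒▓▓▒▒▓▓▒▒▓▓▒▒▓▓▒▒▓▓▒▒
▒▒▓▓▒▒▓▓▒▒▓▓▒▒▓▓▒▒▓▓▒▒▓▓▒▒▓▓
▒▒▓▓▒▒▓▓▒▒▓▓▒▒▓▓▒▒▓▓▒▒▓▓▒▒▓▓
▓▓▒▒▓▓▒▒▓▓▒▒▓▓▒▒▓▓▒▒▓▓▒▒▓▓▒▒
▓▓▒▒▓▓▒▒▓▓▒▒▓▓▒▒▓▓▒▒▓▓▒▒▓▓▒▒
▒▒▓▓▒▒▓▓▒▒▓▓▒▒▓▓▒▒▓▓▒▒▓▓▒▒▓▓
▒▒▓▓▒▒▓▓▒▒▓▓▒▒▓▓▒▒▓▓▒▒▓▓▒▒▓▓
▓▓▒▒▓▓▒▒▓▓▒▒▓▓▒▒▓▓▒▒▓▓▒▒▓▓▒▒
▓▓▒▒▓▓▒▒▓▓▒▒▓▓▒▒▓▓▒▒▓▓▒▒▓▓▒▒
▒▒▓▓▒▒▓▓▒▒▓▓▒▒▓▓▒▒▓▓▒▒▓▓▒▒▓▓
▒▒▓▓▒▒▓▓▒▒▓▓▒▒▓▓▒▒▓▓▒▒▓▓▒▒▓▓
▓▓▒▒▓▓▒▒▓▓▒▒▓▓▒▒▓▓▒▒▓▓▒▒▓▓▒▒
▓▓▒▒▓▓▒▒▓▓▒▒▓▓▒▒▓▓▒▒▓▓▒▒▓▓▒▒
                            
                            
                            
                            
                            
                            
                            


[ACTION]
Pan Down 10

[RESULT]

▒▒▓▓▒▒▓▓▒▒▓▓▒▒▓▓▒▒▓▓▒▒▓▓▒▒▓▓
▒▒▓▓▒▒▓▓▒▒▓▓▒▒▓▓▒▒▓▓▒▒▓▓▒▒▓▓
▓▓▒▒▓▓▒▒▓▓▒▒▓▓▒▒▓▓▒▒▓▓▒▒▓▓▒▒
▓▓▒▒▓▓▒▒▓▓▒▒▓▓▒▒▓▓▒▒▓▓▒▒▓▓▒▒
                            
                            
                            
                            
                            
                            
                            
                            
                            
                            
                            
                            
                            
                            
                            
                            
                            


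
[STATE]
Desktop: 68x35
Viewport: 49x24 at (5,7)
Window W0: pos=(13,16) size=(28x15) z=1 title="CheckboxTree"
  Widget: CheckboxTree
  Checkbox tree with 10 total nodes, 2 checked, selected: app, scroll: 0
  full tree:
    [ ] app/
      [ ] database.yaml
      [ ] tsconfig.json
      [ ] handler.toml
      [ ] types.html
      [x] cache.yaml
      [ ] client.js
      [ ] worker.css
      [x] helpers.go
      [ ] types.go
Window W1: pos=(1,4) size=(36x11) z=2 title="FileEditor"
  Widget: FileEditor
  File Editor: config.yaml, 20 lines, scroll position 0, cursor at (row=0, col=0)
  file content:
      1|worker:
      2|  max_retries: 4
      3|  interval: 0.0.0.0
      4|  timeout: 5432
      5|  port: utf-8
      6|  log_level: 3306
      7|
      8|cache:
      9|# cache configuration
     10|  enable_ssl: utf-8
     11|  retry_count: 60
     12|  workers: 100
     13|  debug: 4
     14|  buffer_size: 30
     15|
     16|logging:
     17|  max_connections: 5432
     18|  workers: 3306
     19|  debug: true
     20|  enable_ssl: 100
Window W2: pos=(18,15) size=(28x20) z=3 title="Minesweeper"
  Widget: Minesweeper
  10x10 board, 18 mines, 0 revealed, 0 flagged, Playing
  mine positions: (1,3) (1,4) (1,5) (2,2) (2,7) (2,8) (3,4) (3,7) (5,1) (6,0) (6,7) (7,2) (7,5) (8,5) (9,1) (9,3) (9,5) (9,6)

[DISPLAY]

ker:                          ▲┃                 
ax_retries: 4                 █┃                 
nterval: 0.0.0.0              ░┃                 
imeout: 5432                  ░┃                 
ort: utf-8                    ░┃                 
og_level: 3306                ░┃                 
                              ▼┃                 
━━━━━━━━━━━━━━━━━━━━━━━━━━━━━━━┛                 
             ┏━━━━━━━━━━━━━━━━━━━━━━━━━━┓        
        ┏━━━━┃ Minesweeper              ┃        
        ┃ Che┠──────────────────────────┨        
        ┠────┃■■■■■■■■■■                ┃        
        ┃>[-]┃■■■■■■■■■■                ┃        
        ┃   [┃■■■■■■■■■■                ┃        
        ┃   [┃■■■■■■■■■■                ┃        
        ┃   [┃■■■■■■■■■■                ┃        
        ┃   [┃■■■■■■■■■■                ┃        
        ┃   [┃■■■■■■■■■■                ┃        
        ┃   [┃■■■■■■■■■■                ┃        
        ┃   [┃■■■■■■■■■■                ┃        
        ┃   [┃■■■■■■■■■■                ┃        
        ┃   [┃                          ┃        
        ┃    ┃                          ┃        
        ┗━━━━┃                          ┃        


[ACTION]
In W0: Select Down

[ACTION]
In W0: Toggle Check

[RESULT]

ker:                          ▲┃                 
ax_retries: 4                 █┃                 
nterval: 0.0.0.0              ░┃                 
imeout: 5432                  ░┃                 
ort: utf-8                    ░┃                 
og_level: 3306                ░┃                 
                              ▼┃                 
━━━━━━━━━━━━━━━━━━━━━━━━━━━━━━━┛                 
             ┏━━━━━━━━━━━━━━━━━━━━━━━━━━┓        
        ┏━━━━┃ Minesweeper              ┃        
        ┃ Che┠──────────────────────────┨        
        ┠────┃■■■■■■■■■■                ┃        
        ┃ [-]┃■■■■■■■■■■                ┃        
        ┃>  [┃■■■■■■■■■■                ┃        
        ┃   [┃■■■■■■■■■■                ┃        
        ┃   [┃■■■■■■■■■■                ┃        
        ┃   [┃■■■■■■■■■■                ┃        
        ┃   [┃■■■■■■■■■■                ┃        
        ┃   [┃■■■■■■■■■■                ┃        
        ┃   [┃■■■■■■■■■■                ┃        
        ┃   [┃■■■■■■■■■■                ┃        
        ┃   [┃                          ┃        
        ┃    ┃                          ┃        
        ┗━━━━┃                          ┃        


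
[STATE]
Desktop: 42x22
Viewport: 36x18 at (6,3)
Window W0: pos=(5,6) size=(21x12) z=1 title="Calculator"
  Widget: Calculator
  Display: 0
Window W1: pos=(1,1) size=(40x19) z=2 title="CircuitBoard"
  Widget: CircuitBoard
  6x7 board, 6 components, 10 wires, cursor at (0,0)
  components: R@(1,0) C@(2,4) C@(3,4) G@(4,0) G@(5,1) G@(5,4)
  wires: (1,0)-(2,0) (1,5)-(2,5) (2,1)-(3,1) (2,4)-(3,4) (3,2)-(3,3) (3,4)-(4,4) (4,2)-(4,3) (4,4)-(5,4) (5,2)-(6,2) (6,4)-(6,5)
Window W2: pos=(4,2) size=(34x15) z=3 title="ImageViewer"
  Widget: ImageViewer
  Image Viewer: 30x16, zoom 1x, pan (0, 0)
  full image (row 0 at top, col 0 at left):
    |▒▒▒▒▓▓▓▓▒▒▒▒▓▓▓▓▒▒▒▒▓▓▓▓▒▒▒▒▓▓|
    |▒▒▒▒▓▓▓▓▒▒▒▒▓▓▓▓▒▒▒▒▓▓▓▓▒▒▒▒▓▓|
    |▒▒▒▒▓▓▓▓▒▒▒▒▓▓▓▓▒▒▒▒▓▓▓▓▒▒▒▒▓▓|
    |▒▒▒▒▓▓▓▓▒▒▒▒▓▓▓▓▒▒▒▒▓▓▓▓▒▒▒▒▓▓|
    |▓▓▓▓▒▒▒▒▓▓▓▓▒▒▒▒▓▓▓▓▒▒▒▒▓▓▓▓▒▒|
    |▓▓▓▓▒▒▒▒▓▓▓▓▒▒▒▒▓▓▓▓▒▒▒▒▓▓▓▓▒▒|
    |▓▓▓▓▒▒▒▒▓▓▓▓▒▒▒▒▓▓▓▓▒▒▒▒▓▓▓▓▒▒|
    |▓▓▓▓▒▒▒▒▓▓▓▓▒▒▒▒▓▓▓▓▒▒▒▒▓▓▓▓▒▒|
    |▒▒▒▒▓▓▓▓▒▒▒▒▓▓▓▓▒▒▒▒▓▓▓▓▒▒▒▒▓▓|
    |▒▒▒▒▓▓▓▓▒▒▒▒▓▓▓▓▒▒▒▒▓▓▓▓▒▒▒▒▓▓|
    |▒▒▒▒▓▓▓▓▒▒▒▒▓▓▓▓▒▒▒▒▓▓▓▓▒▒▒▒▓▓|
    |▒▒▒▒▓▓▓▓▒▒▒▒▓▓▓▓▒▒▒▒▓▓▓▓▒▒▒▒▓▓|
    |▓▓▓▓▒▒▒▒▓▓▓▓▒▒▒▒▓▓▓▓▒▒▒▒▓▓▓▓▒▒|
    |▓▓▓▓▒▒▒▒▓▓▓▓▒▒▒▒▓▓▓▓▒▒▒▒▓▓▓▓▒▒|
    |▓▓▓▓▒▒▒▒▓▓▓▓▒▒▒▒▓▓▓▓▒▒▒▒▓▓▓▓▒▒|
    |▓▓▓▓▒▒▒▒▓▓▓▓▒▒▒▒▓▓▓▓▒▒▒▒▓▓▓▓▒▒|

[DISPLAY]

ImageViewer                    ┃──┨ 
───────────────────────────────┨  ┃ 
▒▒▒▓▓▓▓▒▒▒▒▓▓▓▓▒▒▒▒▓▓▓▓▒▒▒▒▓▓  ┃  ┃ 
▒▒▒▓▓▓▓▒▒▒▒▓▓▓▓▒▒▒▒▓▓▓▓▒▒▒▒▓▓  ┃  ┃ 
▒▒▒▓▓▓▓▒▒▒▒▓▓▓▓▒▒▒▒▓▓▓▓▒▒▒▒▓▓  ┃  ┃ 
▒▒▒▓▓▓▓▒▒▒▒▓▓▓▓▒▒▒▒▓▓▓▓▒▒▒▒▓▓  ┃  ┃ 
▓▓▓▒▒▒▒▓▓▓▓▒▒▒▒▓▓▓▓▒▒▒▒▓▓▓▓▒▒  ┃  ┃ 
▓▓▓▒▒▒▒▓▓▓▓▒▒▒▒▓▓▓▓▒▒▒▒▓▓▓▓▒▒  ┃  ┃ 
▓▓▓▒▒▒▒▓▓▓▓▒▒▒▒▓▓▓▓▒▒▒▒▓▓▓▓▒▒  ┃  ┃ 
▓▓▓▒▒▒▒▓▓▓▓▒▒▒▒▓▓▓▓▒▒▒▒▓▓▓▓▒▒  ┃  ┃ 
▒▒▒▓▓▓▓▒▒▒▒▓▓▓▓▒▒▒▒▓▓▓▓▒▒▒▒▓▓  ┃  ┃ 
▒▒▒▓▓▓▓▒▒▒▒▓▓▓▓▒▒▒▒▓▓▓▓▒▒▒▒▓▓  ┃  ┃ 
▒▒▒▓▓▓▓▒▒▒▒▓▓▓▓▒▒▒▒▓▓▓▓▒▒▒▒▓▓  ┃  ┃ 
━━━━━━━━━━━━━━━━━━━━━━━━━━━━━━━┛  ┃ 
        ·       · ─ ·             ┃ 
or: (0,0)                         ┃ 
━━━━━━━━━━━━━━━━━━━━━━━━━━━━━━━━━━┛ 
                                    


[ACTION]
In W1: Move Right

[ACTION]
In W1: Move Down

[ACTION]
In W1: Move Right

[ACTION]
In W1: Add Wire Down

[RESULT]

ImageViewer                    ┃──┨ 
───────────────────────────────┨  ┃ 
▒▒▒▓▓▓▓▒▒▒▒▓▓▓▓▒▒▒▒▓▓▓▓▒▒▒▒▓▓  ┃  ┃ 
▒▒▒▓▓▓▓▒▒▒▒▓▓▓▓▒▒▒▒▓▓▓▓▒▒▒▒▓▓  ┃  ┃ 
▒▒▒▓▓▓▓▒▒▒▒▓▓▓▓▒▒▒▒▓▓▓▓▒▒▒▒▓▓  ┃  ┃ 
▒▒▒▓▓▓▓▒▒▒▒▓▓▓▓▒▒▒▒▓▓▓▓▒▒▒▒▓▓  ┃  ┃ 
▓▓▓▒▒▒▒▓▓▓▓▒▒▒▒▓▓▓▓▒▒▒▒▓▓▓▓▒▒  ┃  ┃ 
▓▓▓▒▒▒▒▓▓▓▓▒▒▒▒▓▓▓▓▒▒▒▒▓▓▓▓▒▒  ┃  ┃ 
▓▓▓▒▒▒▒▓▓▓▓▒▒▒▒▓▓▓▓▒▒▒▒▓▓▓▓▒▒  ┃  ┃ 
▓▓▓▒▒▒▒▓▓▓▓▒▒▒▒▓▓▓▓▒▒▒▒▓▓▓▓▒▒  ┃  ┃ 
▒▒▒▓▓▓▓▒▒▒▒▓▓▓▓▒▒▒▒▓▓▓▓▒▒▒▒▓▓  ┃  ┃ 
▒▒▒▓▓▓▓▒▒▒▒▓▓▓▓▒▒▒▒▓▓▓▓▒▒▒▒▓▓  ┃  ┃ 
▒▒▒▓▓▓▓▒▒▒▒▓▓▓▓▒▒▒▒▓▓▓▓▒▒▒▒▓▓  ┃  ┃ 
━━━━━━━━━━━━━━━━━━━━━━━━━━━━━━━┛  ┃ 
        ·       · ─ ·             ┃ 
or: (1,2)                         ┃ 
━━━━━━━━━━━━━━━━━━━━━━━━━━━━━━━━━━┛ 
                                    


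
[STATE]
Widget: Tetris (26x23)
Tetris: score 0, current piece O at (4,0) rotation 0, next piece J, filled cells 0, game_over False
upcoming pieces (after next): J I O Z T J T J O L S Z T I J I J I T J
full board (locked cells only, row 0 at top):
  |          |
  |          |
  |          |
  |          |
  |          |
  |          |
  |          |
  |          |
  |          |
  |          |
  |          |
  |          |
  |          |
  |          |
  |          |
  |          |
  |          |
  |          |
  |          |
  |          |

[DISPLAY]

    ▓▓    │Next:          
    ▓▓    │█              
          │███            
          │               
          │               
          │               
          │Score:         
          │0              
          │               
          │               
          │               
          │               
          │               
          │               
          │               
          │               
          │               
          │               
          │               
          │               
          │               
          │               
          │               


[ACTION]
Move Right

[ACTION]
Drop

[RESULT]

          │Next:          
     ▓▓   │█              
     ▓▓   │███            
          │               
          │               
          │               
          │Score:         
          │0              
          │               
          │               
          │               
          │               
          │               
          │               
          │               
          │               
          │               
          │               
          │               
          │               
          │               
          │               
          │               


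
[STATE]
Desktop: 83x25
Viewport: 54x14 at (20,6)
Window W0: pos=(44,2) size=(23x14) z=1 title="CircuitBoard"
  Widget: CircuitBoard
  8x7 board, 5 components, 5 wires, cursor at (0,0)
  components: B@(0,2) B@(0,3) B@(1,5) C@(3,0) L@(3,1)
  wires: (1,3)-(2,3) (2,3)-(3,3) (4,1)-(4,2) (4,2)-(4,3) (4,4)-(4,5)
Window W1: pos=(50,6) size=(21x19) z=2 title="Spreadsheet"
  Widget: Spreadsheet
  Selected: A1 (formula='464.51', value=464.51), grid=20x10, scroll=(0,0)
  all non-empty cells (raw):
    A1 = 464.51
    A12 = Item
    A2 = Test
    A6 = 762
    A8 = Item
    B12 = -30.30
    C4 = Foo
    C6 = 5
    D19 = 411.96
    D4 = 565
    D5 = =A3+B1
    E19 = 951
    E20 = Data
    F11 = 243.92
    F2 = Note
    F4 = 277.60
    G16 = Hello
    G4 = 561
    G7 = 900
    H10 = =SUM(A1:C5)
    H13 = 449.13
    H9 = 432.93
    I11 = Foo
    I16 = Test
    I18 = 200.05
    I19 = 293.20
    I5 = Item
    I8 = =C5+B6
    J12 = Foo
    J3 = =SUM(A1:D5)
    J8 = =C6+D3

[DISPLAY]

                        ┃0  [.┏━━━━━━━━━━━━━━━━━━━┓   
                        ┃     ┃ Spreadsheet       ┃   
                        ┃1    ┠───────────────────┨   
                        ┃     ┃A1: 464.51         ┃   
                        ┃2    ┃       A       B   ┃   
                        ┃     ┃-------------------┃   
                        ┃3   C┃  1 [464.51]       ┃   
                        ┃     ┃  2 Test           ┃   
                        ┃4    ┃  3        0       ┃   
                        ┗━━━━━┃  4        0       ┃   
                              ┃  5        0       ┃   
                              ┃  6      762       ┃   
                              ┃  7        0       ┃   
                              ┃  8 Item           ┃   


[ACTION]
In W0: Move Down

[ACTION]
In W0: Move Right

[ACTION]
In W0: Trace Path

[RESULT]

                        ┃0    ┏━━━━━━━━━━━━━━━━━━━┓   
                        ┃     ┃ Spreadsheet       ┃   
                        ┃1    ┠───────────────────┨   
                        ┃     ┃A1: 464.51         ┃   
                        ┃2    ┃       A       B   ┃   
                        ┃     ┃-------------------┃   
                        ┃3   C┃  1 [464.51]       ┃   
                        ┃     ┃  2 Test           ┃   
                        ┃4    ┃  3        0       ┃   
                        ┗━━━━━┃  4        0       ┃   
                              ┃  5        0       ┃   
                              ┃  6      762       ┃   
                              ┃  7        0       ┃   
                              ┃  8 Item           ┃   


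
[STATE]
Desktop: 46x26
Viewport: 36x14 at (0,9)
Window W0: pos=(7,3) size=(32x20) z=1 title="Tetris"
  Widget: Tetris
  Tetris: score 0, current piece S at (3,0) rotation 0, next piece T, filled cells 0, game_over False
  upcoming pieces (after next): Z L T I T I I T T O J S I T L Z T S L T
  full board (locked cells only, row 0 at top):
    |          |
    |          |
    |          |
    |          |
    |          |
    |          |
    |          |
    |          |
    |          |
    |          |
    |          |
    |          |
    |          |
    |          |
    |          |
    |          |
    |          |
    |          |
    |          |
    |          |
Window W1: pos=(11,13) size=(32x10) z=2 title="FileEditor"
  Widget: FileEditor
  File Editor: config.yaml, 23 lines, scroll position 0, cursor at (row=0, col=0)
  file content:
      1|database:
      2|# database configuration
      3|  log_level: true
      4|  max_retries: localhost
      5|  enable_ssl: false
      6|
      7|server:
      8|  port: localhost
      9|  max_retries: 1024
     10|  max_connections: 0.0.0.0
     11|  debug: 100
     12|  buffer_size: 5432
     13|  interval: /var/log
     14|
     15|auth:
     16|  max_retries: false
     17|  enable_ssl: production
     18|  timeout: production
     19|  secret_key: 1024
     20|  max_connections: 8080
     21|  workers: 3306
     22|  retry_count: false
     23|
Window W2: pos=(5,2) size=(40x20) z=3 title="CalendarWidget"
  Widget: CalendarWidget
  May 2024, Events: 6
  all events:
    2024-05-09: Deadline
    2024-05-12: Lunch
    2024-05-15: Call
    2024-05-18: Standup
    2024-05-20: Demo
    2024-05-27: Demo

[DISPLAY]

     ┃13 14 15* 16 17 18* 19        
     ┃20* 21 22 23 24 25 26         
     ┃27* 28 29 30 31               
     ┃                              
     ┃                              
     ┃                              
     ┃                              
     ┃                              
     ┃                              
     ┃                              
     ┃                              
     ┃                              
     ┗━━━━━━━━━━━━━━━━━━━━━━━━━━━━━━
       ┗━━━┗━━━━━━━━━━━━━━━━━━━━━━━━


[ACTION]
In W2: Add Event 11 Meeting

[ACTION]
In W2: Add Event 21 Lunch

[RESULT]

     ┃13 14 15* 16 17 18* 19        
     ┃20* 21* 22 23 24 25 26        
     ┃27* 28 29 30 31               
     ┃                              
     ┃                              
     ┃                              
     ┃                              
     ┃                              
     ┃                              
     ┃                              
     ┃                              
     ┃                              
     ┗━━━━━━━━━━━━━━━━━━━━━━━━━━━━━━
       ┗━━━┗━━━━━━━━━━━━━━━━━━━━━━━━


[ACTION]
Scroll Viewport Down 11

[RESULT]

     ┃                              
     ┃                              
     ┃                              
     ┃                              
     ┃                              
     ┃                              
     ┃                              
     ┃                              
     ┃                              
     ┗━━━━━━━━━━━━━━━━━━━━━━━━━━━━━━
       ┗━━━┗━━━━━━━━━━━━━━━━━━━━━━━━
                                    
                                    
                                    


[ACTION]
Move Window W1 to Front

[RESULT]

     ┃                              
     ┃     ┏━━━━━━━━━━━━━━━━━━━━━━━━
     ┃     ┃ FileEditor             
     ┃     ┠────────────────────────
     ┃     ┃█atabase:               
     ┃     ┃# database configuration
     ┃     ┃  log_level: true       
     ┃     ┃  max_retries: localhost
     ┃     ┃  enable_ssl: false     
     ┗━━━━━┃                        
       ┗━━━┗━━━━━━━━━━━━━━━━━━━━━━━━
                                    
                                    
                                    


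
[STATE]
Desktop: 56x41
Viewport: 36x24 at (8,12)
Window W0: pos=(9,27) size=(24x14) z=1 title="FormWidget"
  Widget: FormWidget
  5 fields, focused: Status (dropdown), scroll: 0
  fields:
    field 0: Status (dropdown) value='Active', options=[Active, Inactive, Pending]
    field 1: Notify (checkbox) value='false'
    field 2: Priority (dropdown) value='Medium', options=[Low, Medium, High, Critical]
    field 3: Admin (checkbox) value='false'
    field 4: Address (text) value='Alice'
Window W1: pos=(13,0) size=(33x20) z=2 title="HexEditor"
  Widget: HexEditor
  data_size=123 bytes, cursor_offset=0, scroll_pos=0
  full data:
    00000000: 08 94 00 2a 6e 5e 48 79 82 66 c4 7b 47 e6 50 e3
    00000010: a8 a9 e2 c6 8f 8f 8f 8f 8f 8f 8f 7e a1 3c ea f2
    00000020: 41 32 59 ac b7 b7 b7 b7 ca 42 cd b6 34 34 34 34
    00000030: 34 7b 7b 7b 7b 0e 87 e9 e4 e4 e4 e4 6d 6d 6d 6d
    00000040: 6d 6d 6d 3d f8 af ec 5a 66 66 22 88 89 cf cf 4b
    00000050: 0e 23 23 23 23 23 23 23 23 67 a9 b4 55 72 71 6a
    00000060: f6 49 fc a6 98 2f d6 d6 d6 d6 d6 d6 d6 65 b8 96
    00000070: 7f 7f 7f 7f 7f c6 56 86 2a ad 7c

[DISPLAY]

     ┃                              
     ┃                              
     ┃                              
     ┃                              
     ┃                              
     ┃                              
     ┃                              
     ┗━━━━━━━━━━━━━━━━━━━━━━━━━━━━━━
                                    
                                    
                                    
                                    
                                    
                                    
                                    
 ┏━━━━━━━━━━━━━━━━━━━━━━┓           
 ┃ FormWidget           ┃           
 ┠──────────────────────┨           
 ┃> Status:     [Activ▼]┃           
 ┃  Notify:     [ ]     ┃           
 ┃  Priority:   [Mediu▼]┃           
 ┃  Admin:      [ ]     ┃           
 ┃  Address:    [Alice ]┃           
 ┃                      ┃           


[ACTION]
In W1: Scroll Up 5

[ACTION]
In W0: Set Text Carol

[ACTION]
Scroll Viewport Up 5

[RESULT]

     ┃00000040  6d 6d 6d 3d f8 af ec
     ┃00000050  0e 23 23 23 23 23 23
     ┃00000060  f6 49 fc a6 98 2f d6
     ┃00000070  7f 7f 7f 7f 7f c6 56
     ┃                              
     ┃                              
     ┃                              
     ┃                              
     ┃                              
     ┃                              
     ┃                              
     ┃                              
     ┗━━━━━━━━━━━━━━━━━━━━━━━━━━━━━━
                                    
                                    
                                    
                                    
                                    
                                    
                                    
 ┏━━━━━━━━━━━━━━━━━━━━━━┓           
 ┃ FormWidget           ┃           
 ┠──────────────────────┨           
 ┃> Status:     [Activ▼]┃           


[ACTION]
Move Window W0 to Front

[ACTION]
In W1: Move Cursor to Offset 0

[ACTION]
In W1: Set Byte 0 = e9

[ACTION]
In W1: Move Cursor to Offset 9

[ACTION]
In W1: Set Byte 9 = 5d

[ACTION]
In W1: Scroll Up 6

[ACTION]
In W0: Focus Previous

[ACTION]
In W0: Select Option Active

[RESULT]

     ┃00000040  6d 6d 6d 3d f8 af ec
     ┃00000050  0e 23 23 23 23 23 23
     ┃00000060  f6 49 fc a6 98 2f d6
     ┃00000070  7f 7f 7f 7f 7f c6 56
     ┃                              
     ┃                              
     ┃                              
     ┃                              
     ┃                              
     ┃                              
     ┃                              
     ┃                              
     ┗━━━━━━━━━━━━━━━━━━━━━━━━━━━━━━
                                    
                                    
                                    
                                    
                                    
                                    
                                    
 ┏━━━━━━━━━━━━━━━━━━━━━━┓           
 ┃ FormWidget           ┃           
 ┠──────────────────────┨           
 ┃  Status:     [Activ▼]┃           


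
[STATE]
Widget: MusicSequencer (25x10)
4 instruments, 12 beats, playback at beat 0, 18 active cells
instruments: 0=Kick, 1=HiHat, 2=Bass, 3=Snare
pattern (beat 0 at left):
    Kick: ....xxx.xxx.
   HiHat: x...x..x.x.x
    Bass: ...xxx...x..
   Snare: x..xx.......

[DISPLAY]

      ▼12345678901       
  Kick····███·███·       
 HiHat█···█··█·█·█       
  Bass···███···█··       
 Snare█··██·······       
                         
                         
                         
                         
                         


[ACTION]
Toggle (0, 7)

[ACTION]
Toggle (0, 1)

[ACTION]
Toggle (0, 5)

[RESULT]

      ▼12345678901       
  Kick·█··█·█████·       
 HiHat█···█··█·█·█       
  Bass···███···█··       
 Snare█··██·······       
                         
                         
                         
                         
                         


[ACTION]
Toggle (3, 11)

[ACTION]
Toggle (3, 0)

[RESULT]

      ▼12345678901       
  Kick·█··█·█████·       
 HiHat█···█··█·█·█       
  Bass···███···█··       
 Snare···██······█       
                         
                         
                         
                         
                         


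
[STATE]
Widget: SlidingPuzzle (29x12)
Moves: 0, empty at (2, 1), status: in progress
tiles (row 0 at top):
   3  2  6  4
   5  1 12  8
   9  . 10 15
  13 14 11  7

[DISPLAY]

┌────┬────┬────┬────┐        
│  3 │  2 │  6 │  4 │        
├────┼────┼────┼────┤        
│  5 │  1 │ 12 │  8 │        
├────┼────┼────┼────┤        
│  9 │    │ 10 │ 15 │        
├────┼────┼────┼────┤        
│ 13 │ 14 │ 11 │  7 │        
└────┴────┴────┴────┘        
Moves: 0                     
                             
                             


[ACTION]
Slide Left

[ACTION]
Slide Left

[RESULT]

┌────┬────┬────┬────┐        
│  3 │  2 │  6 │  4 │        
├────┼────┼────┼────┤        
│  5 │  1 │ 12 │  8 │        
├────┼────┼────┼────┤        
│  9 │ 10 │ 15 │    │        
├────┼────┼────┼────┤        
│ 13 │ 14 │ 11 │  7 │        
└────┴────┴────┴────┘        
Moves: 2                     
                             
                             


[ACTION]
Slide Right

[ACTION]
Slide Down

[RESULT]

┌────┬────┬────┬────┐        
│  3 │  2 │  6 │  4 │        
├────┼────┼────┼────┤        
│  5 │  1 │    │  8 │        
├────┼────┼────┼────┤        
│  9 │ 10 │ 12 │ 15 │        
├────┼────┼────┼────┤        
│ 13 │ 14 │ 11 │  7 │        
└────┴────┴────┴────┘        
Moves: 4                     
                             
                             


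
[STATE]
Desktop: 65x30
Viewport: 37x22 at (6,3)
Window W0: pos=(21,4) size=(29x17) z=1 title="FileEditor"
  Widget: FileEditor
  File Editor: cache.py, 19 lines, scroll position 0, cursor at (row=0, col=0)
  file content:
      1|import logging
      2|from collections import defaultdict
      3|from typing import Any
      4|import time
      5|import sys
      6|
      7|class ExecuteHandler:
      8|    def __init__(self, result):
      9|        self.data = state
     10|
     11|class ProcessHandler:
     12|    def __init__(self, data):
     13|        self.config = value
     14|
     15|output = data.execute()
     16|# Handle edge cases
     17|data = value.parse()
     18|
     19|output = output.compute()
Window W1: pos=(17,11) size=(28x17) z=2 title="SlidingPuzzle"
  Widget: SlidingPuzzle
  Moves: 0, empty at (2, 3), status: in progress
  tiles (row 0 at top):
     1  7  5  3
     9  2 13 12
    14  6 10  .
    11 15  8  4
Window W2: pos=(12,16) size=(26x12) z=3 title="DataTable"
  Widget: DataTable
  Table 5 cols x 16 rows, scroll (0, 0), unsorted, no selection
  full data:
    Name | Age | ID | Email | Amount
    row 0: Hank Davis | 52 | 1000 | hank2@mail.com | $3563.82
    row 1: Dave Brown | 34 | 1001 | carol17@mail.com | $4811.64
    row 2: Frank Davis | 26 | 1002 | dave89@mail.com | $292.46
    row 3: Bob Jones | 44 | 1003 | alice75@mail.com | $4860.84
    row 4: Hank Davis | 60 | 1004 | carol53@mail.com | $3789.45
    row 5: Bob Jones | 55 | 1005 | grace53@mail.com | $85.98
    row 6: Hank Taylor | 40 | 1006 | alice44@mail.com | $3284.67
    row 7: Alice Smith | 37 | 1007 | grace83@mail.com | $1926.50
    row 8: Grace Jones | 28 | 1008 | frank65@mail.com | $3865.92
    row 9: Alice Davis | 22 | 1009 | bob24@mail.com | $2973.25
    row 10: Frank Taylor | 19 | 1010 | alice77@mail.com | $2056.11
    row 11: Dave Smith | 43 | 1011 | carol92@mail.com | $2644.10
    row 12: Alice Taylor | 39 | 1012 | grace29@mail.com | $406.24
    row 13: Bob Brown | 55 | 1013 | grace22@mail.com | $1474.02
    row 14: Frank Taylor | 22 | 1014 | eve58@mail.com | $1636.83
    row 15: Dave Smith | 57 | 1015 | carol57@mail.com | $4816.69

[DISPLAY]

                                     
               ┏━━━━━━━━━━━━━━━━━━━━━
               ┃ FileEditor          
               ┠─────────────────────
               ┃█mport logging       
               ┃from collections impo
               ┃from typing import An
               ┃import time          
           ┏━━━━━━━━━━━━━━━━━━━━━━━━━
           ┃ SlidingPuzzle           
           ┠─────────────────────────
           ┃┌────┬────┬────┬────┐    
           ┃│  1 │  7 │  5 │  3 │    
      ┏━━━━━━━━━━━━━━━━━━━━━━━━┓┤    
      ┃ DataTable              ┃│    
      ┠────────────────────────┨┤    
      ┃Name        │Age│ID  │Em┃│    
      ┃────────────┼───┼────┼──┃┤    
      ┃Hank Davis  │52 │1000│ha┃│    
      ┃Dave Brown  │34 │1001│ca┃┘    
      ┃Frank Davis │26 │1002│da┃     
      ┃Bob Jones   │44 │1003│al┃     


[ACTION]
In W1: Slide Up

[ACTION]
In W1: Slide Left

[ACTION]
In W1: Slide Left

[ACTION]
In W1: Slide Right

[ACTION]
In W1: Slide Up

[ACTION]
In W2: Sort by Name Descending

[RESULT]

                                     
               ┏━━━━━━━━━━━━━━━━━━━━━
               ┃ FileEditor          
               ┠─────────────────────
               ┃█mport logging       
               ┃from collections impo
               ┃from typing import An
               ┃import time          
           ┏━━━━━━━━━━━━━━━━━━━━━━━━━
           ┃ SlidingPuzzle           
           ┠─────────────────────────
           ┃┌────┬────┬────┬────┐    
           ┃│  1 │  7 │  5 │  3 │    
      ┏━━━━━━━━━━━━━━━━━━━━━━━━┓┤    
      ┃ DataTable              ┃│    
      ┠────────────────────────┨┤    
      ┃Name       ▼│Age│ID  │Em┃│    
      ┃────────────┼───┼────┼──┃┤    
      ┃Hank Taylor │40 │1006│al┃│    
      ┃Hank Davis  │52 │1000│ha┃┘    
      ┃Hank Davis  │60 │1004│ca┃     
      ┃Grace Jones │28 │1008│fr┃     
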